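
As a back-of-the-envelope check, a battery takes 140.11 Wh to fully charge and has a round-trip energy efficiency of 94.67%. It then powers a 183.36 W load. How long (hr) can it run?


Step 1: E_discharge = eta/100 * E_charge = 94.67/100 * 140.11 = 132.64 Wh
Step 2: t = E_discharge / P = 132.64 / 183.36 = 0.7234 hr

0.7234 hr


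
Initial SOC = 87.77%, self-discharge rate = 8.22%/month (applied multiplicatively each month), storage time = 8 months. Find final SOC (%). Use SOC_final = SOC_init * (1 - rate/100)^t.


decay = (1 - 8.22/100)^8 = 0.50348
SOC_final = 87.77 * 0.50348 = 44.19%

44.19%


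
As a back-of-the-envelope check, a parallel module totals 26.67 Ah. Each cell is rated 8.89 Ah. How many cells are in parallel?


n = C_total / C_cell = 26.67 / 8.89 = 3

3


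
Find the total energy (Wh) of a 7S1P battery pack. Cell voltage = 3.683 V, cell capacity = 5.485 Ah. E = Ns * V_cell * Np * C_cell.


E = Ns * Vcell * Np * Ccell = 7 * 3.683 * 1 * 5.485 = 141.4 Wh

141.4 Wh


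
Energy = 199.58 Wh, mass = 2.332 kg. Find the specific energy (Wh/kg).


Specific energy = 199.58 Wh / 2.332 kg = 85.58 Wh/kg

85.58 Wh/kg


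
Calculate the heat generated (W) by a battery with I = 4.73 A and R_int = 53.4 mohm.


Convert: R = 53.4 mohm = 0.0534 ohm
I^2 = 22.373
Q = 22.373 * 0.0534 = 1.195 W

1.195 W


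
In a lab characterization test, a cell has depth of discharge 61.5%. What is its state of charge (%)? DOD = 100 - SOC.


SOC = 100 - DOD = 100 - 61.5 = 38.5%

38.5%


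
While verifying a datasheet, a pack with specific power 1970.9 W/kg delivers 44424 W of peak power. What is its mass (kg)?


m = P / SP = 44424 / 1970.9 = 22.54 kg

22.54 kg


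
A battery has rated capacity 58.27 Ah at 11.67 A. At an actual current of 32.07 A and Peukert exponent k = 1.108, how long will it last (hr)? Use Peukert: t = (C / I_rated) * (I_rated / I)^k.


Step 1: t_rated = C / I_rated = 58.27 / 11.67 = 4.9931 hr
Step 2: ratio = 11.67 / 32.07 = 0.36389
Step 3: ratio^k = 0.36389^1.108 = 0.32625
Step 4: t = t_rated * ratio^k = 4.9931 * 0.32625 = 1.629 hr

1.629 hr


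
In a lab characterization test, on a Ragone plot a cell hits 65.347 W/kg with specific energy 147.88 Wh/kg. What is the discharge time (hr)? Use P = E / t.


t = E / P = 147.88 / 65.347 = 2.263 hr

2.263 hr


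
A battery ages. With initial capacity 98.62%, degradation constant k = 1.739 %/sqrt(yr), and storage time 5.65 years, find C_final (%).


Step 1: sqrt(5.65 yr) = 2.377
Step 2: drop = 1.739 * 2.377 = 4.1336
Step 3: C_final = 98.62 - 4.1336 = 94.49%

94.49%


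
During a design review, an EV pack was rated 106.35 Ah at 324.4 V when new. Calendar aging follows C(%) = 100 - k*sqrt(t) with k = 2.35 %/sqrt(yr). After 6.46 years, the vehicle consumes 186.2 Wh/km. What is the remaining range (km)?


Step 1: capacity retention = 100 - 2.35 * sqrt(6.46) = 100 - 2.35 * 2.5417 = 94.027%
Step 2: C_now = 106.35 * 94.027/100 = 99.998 Ah
Step 3: E_pack = V * C_now = 324.4 * 99.998 = 32439 Wh
Step 4: range = E_pack / consumption = 32439 / 186.2 = 174.2 km

174.2 km


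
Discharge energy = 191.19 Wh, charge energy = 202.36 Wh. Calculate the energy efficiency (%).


Round-trip efficiency = 191.19/202.36 * 100% = 94.48%

94.48%


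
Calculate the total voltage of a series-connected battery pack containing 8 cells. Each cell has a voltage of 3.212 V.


Series voltages add: 8 * 3.212 V = 25.696 V

25.696 V


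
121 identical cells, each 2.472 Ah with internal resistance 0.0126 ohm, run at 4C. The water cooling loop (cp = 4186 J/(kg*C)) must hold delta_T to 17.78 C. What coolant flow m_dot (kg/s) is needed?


Step 1: I = 4 * 2.472 = 9.888 A
Step 2: Q_cell = I^2 * R = 9.888^2 * 0.0126 = 1.2319 W
Step 3: Q_total = 121 * 1.2319 = 149.06 W
Step 4: m_dot = Q_total / (cp * dT) = 149.06 / (4186 * 17.78) = 0.002003 kg/s

0.002003 kg/s


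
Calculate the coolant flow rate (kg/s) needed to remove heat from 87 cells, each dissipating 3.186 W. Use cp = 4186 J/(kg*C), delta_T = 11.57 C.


Q_total = 87 * 3.186 = 277.18 W
m_dot = Q_total / (cp * dT) = 277.18 / (4186 * 11.57) = 0.005723 kg/s

0.005723 kg/s


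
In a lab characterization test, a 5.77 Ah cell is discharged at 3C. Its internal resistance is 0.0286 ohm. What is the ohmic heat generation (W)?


Step 1: I = C_rate * capacity = 3 * 5.77 = 17.31 A
Step 2: Q = I^2 * R = 17.31^2 * 0.0286 = 299.64 * 0.0286 = 8.570 W

8.570 W


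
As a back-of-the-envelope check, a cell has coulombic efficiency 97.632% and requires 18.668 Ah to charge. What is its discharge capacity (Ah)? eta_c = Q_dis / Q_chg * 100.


Q_dis = eta/100 * Q_chg = 97.632/100 * 18.668 = 18.23 Ah

18.23 Ah


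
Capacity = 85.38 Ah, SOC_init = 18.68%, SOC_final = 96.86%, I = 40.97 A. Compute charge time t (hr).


delta_Ah = 85.38 * (96.86 - 18.68) / 100 = 66.75 Ah
t = delta_Ah / I = 66.75 / 40.97 = 1.629 hr

1.629 hr


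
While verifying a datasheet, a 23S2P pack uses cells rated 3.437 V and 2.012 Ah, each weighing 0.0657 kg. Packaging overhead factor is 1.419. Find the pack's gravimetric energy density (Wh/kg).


Step 1: V_pack = 23 * 3.437 = 79.051 V
Step 2: C_pack = 2 * 2.012 = 4.024 Ah
Step 3: E_pack = V_pack * C_pack = 79.051 * 4.024 = 318.1 Wh
Step 4: m_pack = 23 * 2 * 0.0657 * 1.419 = 4.2885 kg
Step 5: ED = E_pack / m_pack = 318.1 / 4.2885 = 74.18 Wh/kg

74.18 Wh/kg


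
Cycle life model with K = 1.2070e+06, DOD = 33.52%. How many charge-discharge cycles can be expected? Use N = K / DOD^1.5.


Step 1: DOD^1.5 = 33.52^1.5 = 194.07
Step 2: N = 1.2070e+06 / 194.07 = 6219 cycles

6219 cycles


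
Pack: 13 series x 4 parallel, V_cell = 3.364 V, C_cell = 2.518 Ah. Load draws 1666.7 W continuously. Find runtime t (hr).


Step 1: E_pack = Ns * V_cell * Np * C_cell = 13 * 3.364 * 4 * 2.518 = 440.47 Wh
Step 2: t = E_pack / P = 440.47 / 1666.7 = 0.2643 hr

0.2643 hr


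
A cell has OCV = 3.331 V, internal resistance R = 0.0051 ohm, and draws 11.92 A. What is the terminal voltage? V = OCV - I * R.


IR drop = 11.92 * 0.0051 = 0.060792 V
V = 3.331 - 0.060792 = 3.270 V

3.270 V


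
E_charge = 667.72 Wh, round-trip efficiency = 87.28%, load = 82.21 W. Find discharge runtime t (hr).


Step 1: E_discharge = eta/100 * E_charge = 87.28/100 * 667.72 = 582.79 Wh
Step 2: t = E_discharge / P = 582.79 / 82.21 = 7.089 hr

7.089 hr


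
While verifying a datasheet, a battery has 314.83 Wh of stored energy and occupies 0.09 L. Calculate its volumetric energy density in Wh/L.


ED = E / V = 314.83 / 0.09 = 3498 Wh/L

3498 Wh/L


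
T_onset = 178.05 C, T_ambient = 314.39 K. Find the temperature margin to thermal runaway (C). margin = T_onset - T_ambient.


Convert: T_ambient = 314.39 K = 41.24 C
margin = 178.05 - 41.24 = 136.81 C

136.81 C


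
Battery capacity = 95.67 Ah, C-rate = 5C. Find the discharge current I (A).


At 5C: I = 5 * 95.67 Ah = 478.35 A

478.35 A


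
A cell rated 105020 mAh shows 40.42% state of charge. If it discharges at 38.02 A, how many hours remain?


Convert: C_total = 105020 mAh = 105.02 Ah
Step 1: remaining = SOC/100 * C_total = 40.42/100 * 105.02 = 42.449 Ah
Step 2: t = remaining / I = 42.449 / 38.02 = 1.116 hr

1.116 hr


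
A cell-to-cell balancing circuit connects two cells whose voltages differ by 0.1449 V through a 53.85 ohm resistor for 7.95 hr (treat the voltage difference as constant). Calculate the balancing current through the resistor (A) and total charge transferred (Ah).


First, Ohm's law: I_bal = 0.1449 V / 53.85 ohm = 0.0026908 A
Then Q = I * t = 0.0026908 A * 7.95 hr = 0.02139 Ah

I=0.0026908 A, Q=0.02139 Ah


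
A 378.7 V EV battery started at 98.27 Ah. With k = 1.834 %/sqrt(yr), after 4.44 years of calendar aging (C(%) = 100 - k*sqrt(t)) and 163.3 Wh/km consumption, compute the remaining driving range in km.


Step 1: capacity retention = 100 - 1.834 * sqrt(4.44) = 100 - 1.834 * 2.1071 = 96.136%
Step 2: C_now = 98.27 * 96.136/100 = 94.473 Ah
Step 3: E_pack = V * C_now = 378.7 * 94.473 = 35777 Wh
Step 4: range = E_pack / consumption = 35777 / 163.3 = 219.1 km

219.1 km


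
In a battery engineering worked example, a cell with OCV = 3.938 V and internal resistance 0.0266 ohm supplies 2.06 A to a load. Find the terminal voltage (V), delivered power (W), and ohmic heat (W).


Step 1: V_terminal = OCV - I*R = 3.938 - 2.06 * 0.0266 = 3.8832 V
Step 2: P_out = V_terminal * I = 3.8832 * 2.06 = 7.999 W
Step 3: Q = I^2 * R = 2.06^2 * 0.0266 = 0.1129 W

V=3.8832 V, P=7.999 W, Q=0.1129 W


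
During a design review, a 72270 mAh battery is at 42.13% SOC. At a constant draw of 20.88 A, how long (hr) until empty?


Convert: C_total = 72270 mAh = 72.27 Ah
Step 1: remaining = SOC/100 * C_total = 42.13/100 * 72.27 = 30.447 Ah
Step 2: t = remaining / I = 30.447 / 20.88 = 1.458 hr

1.458 hr


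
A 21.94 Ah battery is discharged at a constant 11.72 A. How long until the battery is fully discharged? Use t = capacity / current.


t = capacity / current = 21.94 / 11.72 = 1.872 hr

1.872 hr


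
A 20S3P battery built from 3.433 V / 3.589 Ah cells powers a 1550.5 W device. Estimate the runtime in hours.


Step 1: E_pack = Ns * V_cell * Np * C_cell = 20 * 3.433 * 3 * 3.589 = 739.26 Wh
Step 2: t = E_pack / P = 739.26 / 1550.5 = 0.4768 hr

0.4768 hr


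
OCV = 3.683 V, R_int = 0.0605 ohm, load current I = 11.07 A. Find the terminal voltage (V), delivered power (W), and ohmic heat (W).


Step 1: V_terminal = OCV - I*R = 3.683 - 11.07 * 0.0605 = 3.0133 V
Step 2: P_out = V_terminal * I = 3.0133 * 11.07 = 33.36 W
Step 3: Q = I^2 * R = 11.07^2 * 0.0605 = 7.414 W

V=3.0133 V, P=33.36 W, Q=7.414 W


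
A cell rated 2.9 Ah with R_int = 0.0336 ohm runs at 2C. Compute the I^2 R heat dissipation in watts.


Step 1: I = C_rate * capacity = 2 * 2.9 = 5.8 A
Step 2: Q = I^2 * R = 5.8^2 * 0.0336 = 33.64 * 0.0336 = 1.130 W

1.130 W


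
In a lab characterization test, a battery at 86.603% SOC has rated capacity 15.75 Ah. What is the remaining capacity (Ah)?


remaining = SOC / 100 * total = 86.603 / 100 * 15.75 = 13.64 Ah

13.64 Ah


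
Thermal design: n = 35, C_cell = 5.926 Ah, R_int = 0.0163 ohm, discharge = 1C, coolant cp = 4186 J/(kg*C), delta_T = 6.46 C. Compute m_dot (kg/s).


Step 1: I = 1 * 5.926 = 5.926 A
Step 2: Q_cell = I^2 * R = 5.926^2 * 0.0163 = 0.57241 W
Step 3: Q_total = 35 * 0.57241 = 20.034 W
Step 4: m_dot = Q_total / (cp * dT) = 20.034 / (4186 * 6.46) = 7.409e-04 kg/s

7.409e-04 kg/s


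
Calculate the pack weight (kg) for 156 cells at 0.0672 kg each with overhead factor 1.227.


Cell mass sum = 156 * 0.0672 = 10.483 kg
With overhead 1.227: m_pack = 10.483 * 1.227 = 12.86 kg

12.86 kg


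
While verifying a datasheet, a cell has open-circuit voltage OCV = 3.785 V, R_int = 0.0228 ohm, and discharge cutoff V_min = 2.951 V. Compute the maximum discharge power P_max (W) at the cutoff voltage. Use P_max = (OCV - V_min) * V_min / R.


dV = OCV - V_min = 0.834 V (so I_max = dV / R)
P_max = dV * V_min / R = 0.834 * 2.951 / 0.0228 = 107.9 W

107.9 W


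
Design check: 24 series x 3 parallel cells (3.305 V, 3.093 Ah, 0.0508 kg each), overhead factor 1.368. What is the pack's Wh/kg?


Step 1: V_pack = 24 * 3.305 = 79.32 V
Step 2: C_pack = 3 * 3.093 = 9.279 Ah
Step 3: E_pack = V_pack * C_pack = 79.32 * 9.279 = 736.01 Wh
Step 4: m_pack = 24 * 3 * 0.0508 * 1.368 = 5.0036 kg
Step 5: ED = E_pack / m_pack = 736.01 / 5.0036 = 147.1 Wh/kg

147.1 Wh/kg


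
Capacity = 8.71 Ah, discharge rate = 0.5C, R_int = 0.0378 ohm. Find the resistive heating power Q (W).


Step 1: I = C_rate * capacity = 0.5 * 8.71 = 4.355 A
Step 2: Q = I^2 * R = 4.355^2 * 0.0378 = 18.966 * 0.0378 = 0.7169 W

0.7169 W


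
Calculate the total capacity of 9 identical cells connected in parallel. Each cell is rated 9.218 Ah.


C_total = 9 * 9.218 = 82.962 Ah

82.962 Ah


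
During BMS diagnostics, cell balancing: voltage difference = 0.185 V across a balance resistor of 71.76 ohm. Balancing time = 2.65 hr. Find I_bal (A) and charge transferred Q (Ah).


I_bal = dV / R = 0.185 / 71.76 = 0.002578 A
Q = I_bal * t = 0.002578 * 2.65 = 0.006832 Ah

I=0.002578 A, Q=0.006832 Ah


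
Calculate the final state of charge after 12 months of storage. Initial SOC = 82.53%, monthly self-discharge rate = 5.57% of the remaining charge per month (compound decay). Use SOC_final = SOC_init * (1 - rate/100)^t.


Monthly retention factor = 1 - 5.57/100 = 0.9443
Over 12 months: factor^12 = 0.50271
SOC_final = 82.53 * 0.50271 = 41.49%

41.49%


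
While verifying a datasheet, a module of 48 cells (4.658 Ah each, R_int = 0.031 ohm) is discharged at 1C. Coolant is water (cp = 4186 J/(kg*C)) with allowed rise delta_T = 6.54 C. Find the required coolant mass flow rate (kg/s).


Step 1: I = 1 * 4.658 = 4.658 A
Step 2: Q_cell = I^2 * R = 4.658^2 * 0.031 = 0.67261 W
Step 3: Q_total = 48 * 0.67261 = 32.285 W
Step 4: m_dot = Q_total / (cp * dT) = 32.285 / (4186 * 6.54) = 0.001179 kg/s

0.001179 kg/s


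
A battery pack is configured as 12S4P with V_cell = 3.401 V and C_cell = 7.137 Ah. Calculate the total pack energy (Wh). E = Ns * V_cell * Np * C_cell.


E = Ns * Vcell * Np * Ccell = 12 * 3.401 * 4 * 7.137 = 1165 Wh

1165 Wh


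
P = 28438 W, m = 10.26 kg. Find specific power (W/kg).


Specific power = 28438 W / 10.26 kg = 2772 W/kg

2772 W/kg


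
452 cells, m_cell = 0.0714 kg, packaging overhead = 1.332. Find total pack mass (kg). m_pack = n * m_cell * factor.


m_pack = n * m_cell * overhead = 452 * 0.0714 * 1.332 = 42.99 kg

42.99 kg


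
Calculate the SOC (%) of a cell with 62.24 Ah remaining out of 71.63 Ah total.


SOC% = 62.24 / 71.63 * 100 = 86.89%

86.89%


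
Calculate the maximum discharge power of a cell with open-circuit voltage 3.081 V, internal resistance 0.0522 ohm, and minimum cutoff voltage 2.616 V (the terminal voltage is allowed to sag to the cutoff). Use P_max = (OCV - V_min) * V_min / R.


dV = OCV - V_min = 0.465 V (so I_max = dV / R)
P_max = dV * V_min / R = 0.465 * 2.616 / 0.0522 = 23.30 W

23.30 W


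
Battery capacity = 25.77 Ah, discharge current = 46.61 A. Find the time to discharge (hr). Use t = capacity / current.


t = capacity / current = 25.77 / 46.61 = 0.5529 hr

0.5529 hr


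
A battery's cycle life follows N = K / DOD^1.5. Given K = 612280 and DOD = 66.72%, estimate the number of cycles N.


Step 1: DOD^1.5 = 66.72^1.5 = 544.98
Step 2: N = 612280 / 544.98 = 1123 cycles

1123 cycles


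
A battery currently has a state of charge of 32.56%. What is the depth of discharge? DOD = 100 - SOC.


DOD = 100 - SOC = 100 - 32.56 = 67.44%

67.44%


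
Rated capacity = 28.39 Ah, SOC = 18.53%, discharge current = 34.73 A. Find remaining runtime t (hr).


Step 1: remaining = SOC/100 * C_total = 18.53/100 * 28.39 = 5.2607 Ah
Step 2: t = remaining / I = 5.2607 / 34.73 = 0.1515 hr

0.1515 hr


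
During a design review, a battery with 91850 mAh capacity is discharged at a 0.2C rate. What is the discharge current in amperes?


Convert: capacity = 91850 mAh = 91.85 Ah
I = C_rate * capacity = 0.2 * 91.85 = 18.37 A

18.37 A


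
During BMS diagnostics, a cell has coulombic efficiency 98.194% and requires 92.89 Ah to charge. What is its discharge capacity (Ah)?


Q_dis = eta/100 * Q_chg = 98.194/100 * 92.89 = 91.21 Ah

91.21 Ah


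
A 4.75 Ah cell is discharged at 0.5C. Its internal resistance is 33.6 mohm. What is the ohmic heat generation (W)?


Convert: R = 33.6 mohm = 0.0336 ohm
Step 1: I = C_rate * capacity = 0.5 * 4.75 = 2.375 A
Step 2: Q = I^2 * R = 2.375^2 * 0.0336 = 5.6406 * 0.0336 = 0.1895 W

0.1895 W


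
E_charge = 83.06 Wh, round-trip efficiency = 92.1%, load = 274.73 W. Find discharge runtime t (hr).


Step 1: E_discharge = eta/100 * E_charge = 92.1/100 * 83.06 = 76.498 Wh
Step 2: t = E_discharge / P = 76.498 / 274.73 = 0.2784 hr

0.2784 hr


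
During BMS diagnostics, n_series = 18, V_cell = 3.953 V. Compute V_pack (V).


Series voltages add: 18 * 3.953 V = 71.154 V

71.154 V


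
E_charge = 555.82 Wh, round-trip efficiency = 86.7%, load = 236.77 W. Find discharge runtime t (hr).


Step 1: E_discharge = eta/100 * E_charge = 86.7/100 * 555.82 = 481.9 Wh
Step 2: t = E_discharge / P = 481.9 / 236.77 = 2.035 hr

2.035 hr


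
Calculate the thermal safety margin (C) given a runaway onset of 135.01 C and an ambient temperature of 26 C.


Safety margin = 135.01 C - 26 C = 109.01 C

109.01 C


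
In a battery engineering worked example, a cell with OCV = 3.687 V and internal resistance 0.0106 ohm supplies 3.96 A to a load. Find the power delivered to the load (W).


Step 1: V_terminal = OCV - I*R = 3.687 - 3.96 * 0.0106 = 3.645 V
Step 2: P_out = V_terminal * I = 3.645 * 3.96 = 14.43 W

14.43 W


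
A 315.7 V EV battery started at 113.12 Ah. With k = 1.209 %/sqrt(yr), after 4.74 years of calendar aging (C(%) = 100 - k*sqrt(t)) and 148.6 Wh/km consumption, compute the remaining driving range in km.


Step 1: capacity retention = 100 - 1.209 * sqrt(4.74) = 100 - 1.209 * 2.1772 = 97.368%
Step 2: C_now = 113.12 * 97.368/100 = 110.14 Ah
Step 3: E_pack = V * C_now = 315.7 * 110.14 = 34771 Wh
Step 4: range = E_pack / consumption = 34771 / 148.6 = 234.0 km

234.0 km


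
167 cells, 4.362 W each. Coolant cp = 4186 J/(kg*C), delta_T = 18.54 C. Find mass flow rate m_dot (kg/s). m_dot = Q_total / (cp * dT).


Q_total = 167 * 4.362 = 728.45 W
m_dot = Q_total / (cp * dT) = 728.45 / (4186 * 18.54) = 0.009386 kg/s

0.009386 kg/s


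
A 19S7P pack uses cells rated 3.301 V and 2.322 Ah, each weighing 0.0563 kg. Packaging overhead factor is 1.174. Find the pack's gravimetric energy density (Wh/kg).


Step 1: V_pack = 19 * 3.301 = 62.719 V
Step 2: C_pack = 7 * 2.322 = 16.254 Ah
Step 3: E_pack = V_pack * C_pack = 62.719 * 16.254 = 1019.4 Wh
Step 4: m_pack = 19 * 7 * 0.0563 * 1.174 = 8.7908 kg
Step 5: ED = E_pack / m_pack = 1019.4 / 8.7908 = 116.0 Wh/kg

116.0 Wh/kg


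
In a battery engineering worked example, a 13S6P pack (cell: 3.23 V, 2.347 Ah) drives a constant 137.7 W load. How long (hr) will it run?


Step 1: E_pack = Ns * V_cell * Np * C_cell = 13 * 3.23 * 6 * 2.347 = 591.3 Wh
Step 2: t = E_pack / P = 591.3 / 137.7 = 4.294 hr

4.294 hr


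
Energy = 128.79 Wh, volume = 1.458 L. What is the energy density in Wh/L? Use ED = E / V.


Volumetric ED = 128.79 Wh / 1.458 L = 88.33 Wh/L

88.33 Wh/L


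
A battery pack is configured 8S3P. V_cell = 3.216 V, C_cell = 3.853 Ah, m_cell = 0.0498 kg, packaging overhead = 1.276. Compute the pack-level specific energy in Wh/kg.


Step 1: V_pack = 8 * 3.216 = 25.728 V
Step 2: C_pack = 3 * 3.853 = 11.559 Ah
Step 3: E_pack = V_pack * C_pack = 25.728 * 11.559 = 297.39 Wh
Step 4: m_pack = 8 * 3 * 0.0498 * 1.276 = 1.5251 kg
Step 5: ED = E_pack / m_pack = 297.39 / 1.5251 = 195.0 Wh/kg

195.0 Wh/kg


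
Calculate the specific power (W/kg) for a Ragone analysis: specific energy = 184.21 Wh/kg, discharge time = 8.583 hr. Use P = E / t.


P_specific = E / t = 184.21 / 8.583 = 21.46 W/kg

21.46 W/kg


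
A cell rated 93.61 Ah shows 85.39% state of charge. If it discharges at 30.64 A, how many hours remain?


Step 1: remaining = SOC/100 * C_total = 85.39/100 * 93.61 = 79.934 Ah
Step 2: t = remaining / I = 79.934 / 30.64 = 2.609 hr

2.609 hr


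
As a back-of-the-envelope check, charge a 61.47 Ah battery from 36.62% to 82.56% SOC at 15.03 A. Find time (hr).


delta_Ah = 61.47 * (82.56 - 36.62) / 100 = 28.239 Ah
t = delta_Ah / I = 28.239 / 15.03 = 1.879 hr

1.879 hr


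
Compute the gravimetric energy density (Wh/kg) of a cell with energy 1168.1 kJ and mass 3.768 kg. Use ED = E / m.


Convert: E = 1168.1 kJ = 324.47 Wh
ED = E / m = 324.47 / 3.768 = 86.11 Wh/kg

86.11 Wh/kg


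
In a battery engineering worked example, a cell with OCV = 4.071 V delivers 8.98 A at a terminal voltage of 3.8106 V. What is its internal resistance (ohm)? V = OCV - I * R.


R = (OCV - V) / I = (4.071 - 3.8106) / 8.98 = 0.02900 ohm

0.02900 ohm


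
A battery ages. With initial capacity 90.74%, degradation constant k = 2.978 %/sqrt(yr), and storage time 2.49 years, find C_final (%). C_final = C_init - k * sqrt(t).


Step 1: sqrt(2.49 yr) = 1.578
Step 2: drop = 2.978 * 1.578 = 4.6993
Step 3: C_final = 90.74 - 4.6993 = 86.04%

86.04%


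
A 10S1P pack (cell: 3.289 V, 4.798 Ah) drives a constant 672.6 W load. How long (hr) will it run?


Step 1: E_pack = Ns * V_cell * Np * C_cell = 10 * 3.289 * 1 * 4.798 = 157.81 Wh
Step 2: t = E_pack / P = 157.81 / 672.6 = 0.2346 hr

0.2346 hr


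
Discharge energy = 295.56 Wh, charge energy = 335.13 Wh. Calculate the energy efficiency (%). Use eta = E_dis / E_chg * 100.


Round-trip efficiency = 295.56/335.13 * 100% = 88.19%

88.19%


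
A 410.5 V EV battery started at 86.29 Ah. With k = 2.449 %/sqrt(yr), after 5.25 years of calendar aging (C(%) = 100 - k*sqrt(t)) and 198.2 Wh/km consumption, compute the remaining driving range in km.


Step 1: capacity retention = 100 - 2.449 * sqrt(5.25) = 100 - 2.449 * 2.2913 = 94.389%
Step 2: C_now = 86.29 * 94.389/100 = 81.448 Ah
Step 3: E_pack = V * C_now = 410.5 * 81.448 = 33434 Wh
Step 4: range = E_pack / consumption = 33434 / 198.2 = 168.7 km

168.7 km


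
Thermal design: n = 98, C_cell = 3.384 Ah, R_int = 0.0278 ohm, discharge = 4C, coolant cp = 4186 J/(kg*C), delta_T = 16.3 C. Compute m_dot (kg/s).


Step 1: I = 4 * 3.384 = 13.536 A
Step 2: Q_cell = I^2 * R = 13.536^2 * 0.0278 = 5.0936 W
Step 3: Q_total = 98 * 5.0936 = 499.17 W
Step 4: m_dot = Q_total / (cp * dT) = 499.17 / (4186 * 16.3) = 0.007316 kg/s

0.007316 kg/s


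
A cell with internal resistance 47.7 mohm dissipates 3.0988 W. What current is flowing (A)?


Convert: R = 47.7 mohm = 0.0477 ohm
I = sqrt(Q / R) = sqrt(3.0988 / 0.0477) = sqrt(64.964) = 8.060 A

8.060 A


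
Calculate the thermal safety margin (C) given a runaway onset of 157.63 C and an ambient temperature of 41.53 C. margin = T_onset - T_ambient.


margin = T_onset - T_ambient = 157.63 - 41.53 = 116.1 C

116.1 C


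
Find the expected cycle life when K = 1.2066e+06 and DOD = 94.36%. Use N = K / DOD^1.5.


DOD^1.5 = 916.6
N = K / DOD^1.5 = 1.2066e+06 / 916.6 = 1316

1316 cycles


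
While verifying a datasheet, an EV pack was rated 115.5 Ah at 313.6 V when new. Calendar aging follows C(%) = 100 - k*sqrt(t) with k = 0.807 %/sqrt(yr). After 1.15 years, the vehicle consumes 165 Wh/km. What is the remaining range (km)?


Step 1: capacity retention = 100 - 0.807 * sqrt(1.15) = 100 - 0.807 * 1.0724 = 99.135%
Step 2: C_now = 115.5 * 99.135/100 = 114.5 Ah
Step 3: E_pack = V * C_now = 313.6 * 114.5 = 35907 Wh
Step 4: range = E_pack / consumption = 35907 / 165 = 217.6 km

217.6 km


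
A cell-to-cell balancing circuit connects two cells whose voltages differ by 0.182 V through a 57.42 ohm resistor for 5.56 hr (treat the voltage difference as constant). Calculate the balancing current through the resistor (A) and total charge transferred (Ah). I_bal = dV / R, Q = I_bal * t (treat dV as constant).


First, Ohm's law: I_bal = 0.182 V / 57.42 ohm = 0.0031696 A
Then Q = I * t = 0.0031696 A * 5.56 hr = 0.01762 Ah

I=0.0031696 A, Q=0.01762 Ah


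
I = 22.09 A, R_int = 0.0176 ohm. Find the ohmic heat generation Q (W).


Q = I^2 * R = 22.09^2 * 0.0176 = 8.588 W

8.588 W


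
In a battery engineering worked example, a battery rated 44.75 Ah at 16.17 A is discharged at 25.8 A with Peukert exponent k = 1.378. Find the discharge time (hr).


Step 1: t_rated = C / I_rated = 44.75 / 16.17 = 2.7675 hr
Step 2: ratio = 16.17 / 25.8 = 0.62674
Step 3: ratio^k = 0.62674^1.378 = 0.52527
Step 4: t = t_rated * ratio^k = 2.7675 * 0.52527 = 1.454 hr

1.454 hr


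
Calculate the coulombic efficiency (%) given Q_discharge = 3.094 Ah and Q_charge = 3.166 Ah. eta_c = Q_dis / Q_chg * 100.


eta_c = Q_dis / Q_chg * 100 = 3.094 / 3.166 * 100 = 97.73%

97.73%


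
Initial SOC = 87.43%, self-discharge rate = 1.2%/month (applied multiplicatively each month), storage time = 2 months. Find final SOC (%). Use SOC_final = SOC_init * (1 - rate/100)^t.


decay = (1 - 1.2/100)^2 = 0.97614
SOC_final = 87.43 * 0.97614 = 85.34%

85.34%


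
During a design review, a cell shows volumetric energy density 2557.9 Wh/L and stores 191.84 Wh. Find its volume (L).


V = E / ED = 191.84 / 2557.9 = 0.07500 L

0.07500 L


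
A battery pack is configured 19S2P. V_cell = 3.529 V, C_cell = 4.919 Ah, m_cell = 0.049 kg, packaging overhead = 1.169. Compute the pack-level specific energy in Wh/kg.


Step 1: V_pack = 19 * 3.529 = 67.051 V
Step 2: C_pack = 2 * 4.919 = 9.838 Ah
Step 3: E_pack = V_pack * C_pack = 67.051 * 9.838 = 659.65 Wh
Step 4: m_pack = 19 * 2 * 0.049 * 1.169 = 2.1767 kg
Step 5: ED = E_pack / m_pack = 659.65 / 2.1767 = 303.1 Wh/kg

303.1 Wh/kg


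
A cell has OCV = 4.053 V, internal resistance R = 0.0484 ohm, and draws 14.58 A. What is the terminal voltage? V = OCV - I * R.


V = OCV - I*R = 4.053 - 14.58 * 0.0484 = 3.347 V

3.347 V


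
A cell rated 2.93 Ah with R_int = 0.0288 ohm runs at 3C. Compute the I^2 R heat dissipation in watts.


Step 1: I = C_rate * capacity = 3 * 2.93 = 8.79 A
Step 2: Q = I^2 * R = 8.79^2 * 0.0288 = 77.264 * 0.0288 = 2.225 W

2.225 W


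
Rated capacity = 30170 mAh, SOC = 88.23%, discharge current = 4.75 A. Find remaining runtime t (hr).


Convert: C_total = 30170 mAh = 30.17 Ah
Step 1: remaining = SOC/100 * C_total = 88.23/100 * 30.17 = 26.619 Ah
Step 2: t = remaining / I = 26.619 / 4.75 = 5.604 hr

5.604 hr


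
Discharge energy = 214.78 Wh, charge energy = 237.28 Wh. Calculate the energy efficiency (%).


eta_e = E_dis / E_chg * 100 = 214.78 / 237.28 * 100 = 90.52%

90.52%


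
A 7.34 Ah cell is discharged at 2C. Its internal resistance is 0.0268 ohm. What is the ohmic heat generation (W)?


Step 1: I = C_rate * capacity = 2 * 7.34 = 14.68 A
Step 2: Q = I^2 * R = 14.68^2 * 0.0268 = 215.5 * 0.0268 = 5.775 W

5.775 W


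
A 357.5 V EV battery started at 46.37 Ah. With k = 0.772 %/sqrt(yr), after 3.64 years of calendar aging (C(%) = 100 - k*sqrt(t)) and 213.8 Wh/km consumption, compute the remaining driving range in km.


Step 1: capacity retention = 100 - 0.772 * sqrt(3.64) = 100 - 0.772 * 1.9079 = 98.527%
Step 2: C_now = 46.37 * 98.527/100 = 45.687 Ah
Step 3: E_pack = V * C_now = 357.5 * 45.687 = 16333 Wh
Step 4: range = E_pack / consumption = 16333 / 213.8 = 76.39 km

76.39 km


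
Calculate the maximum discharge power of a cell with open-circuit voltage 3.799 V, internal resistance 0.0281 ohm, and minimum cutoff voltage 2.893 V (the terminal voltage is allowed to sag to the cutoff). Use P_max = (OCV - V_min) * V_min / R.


dV = OCV - V_min = 0.906 V (so I_max = dV / R)
P_max = dV * V_min / R = 0.906 * 2.893 / 0.0281 = 93.28 W

93.28 W


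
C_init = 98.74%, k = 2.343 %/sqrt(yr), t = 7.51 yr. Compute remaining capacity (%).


sqrt(t) = sqrt(7.51) = 2.7404
C_final = 98.74 - 2.343 * 2.7404 = 92.32%

92.32%


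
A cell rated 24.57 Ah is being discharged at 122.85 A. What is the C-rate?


C_rate = I / capacity = 122.85 / 24.57 = 5C

5C


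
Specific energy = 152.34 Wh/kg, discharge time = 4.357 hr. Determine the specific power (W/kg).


Specific power = 152.34 Wh/kg / 4.357 hr = 34.96 W/kg

34.96 W/kg


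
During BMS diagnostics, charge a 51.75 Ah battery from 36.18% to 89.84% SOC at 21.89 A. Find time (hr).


Step 1: dSOC = 89.84% - 36.18% = 53.66%
Step 2: delta_Ah = 51.75 * 53.66 / 100 = 27.769 Ah
Step 3: t = 27.769 / 21.89 = 1.269 hr

1.269 hr


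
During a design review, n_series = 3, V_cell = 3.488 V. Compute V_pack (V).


With 3 cells in series at 3.488 V each, V_pack = 10.464 V

10.464 V


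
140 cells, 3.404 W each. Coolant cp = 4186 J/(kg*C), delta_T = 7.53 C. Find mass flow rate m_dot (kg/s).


Step 1: Total heat Q = 140 * 3.404 W = 476.56 W
Step 2: denom = cp * dT = 4186 * 7.53 = 31521
Step 3: m_dot = 476.56 / 31521 = 0.01512 kg/s

0.01512 kg/s


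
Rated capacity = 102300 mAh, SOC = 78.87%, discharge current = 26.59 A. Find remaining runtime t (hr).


Convert: C_total = 102300 mAh = 102.3 Ah
Step 1: remaining = SOC/100 * C_total = 78.87/100 * 102.3 = 80.684 Ah
Step 2: t = remaining / I = 80.684 / 26.59 = 3.034 hr

3.034 hr


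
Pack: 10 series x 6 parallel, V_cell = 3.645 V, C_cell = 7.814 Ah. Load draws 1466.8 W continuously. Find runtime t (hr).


Step 1: E_pack = Ns * V_cell * Np * C_cell = 10 * 3.645 * 6 * 7.814 = 1708.9 Wh
Step 2: t = E_pack / P = 1708.9 / 1466.8 = 1.165 hr

1.165 hr


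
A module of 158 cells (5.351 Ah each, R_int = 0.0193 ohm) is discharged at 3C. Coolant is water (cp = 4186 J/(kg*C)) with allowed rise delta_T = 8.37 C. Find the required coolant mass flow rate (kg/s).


Step 1: I = 3 * 5.351 = 16.053 A
Step 2: Q_cell = I^2 * R = 16.053^2 * 0.0193 = 4.9736 W
Step 3: Q_total = 158 * 4.9736 = 785.83 W
Step 4: m_dot = Q_total / (cp * dT) = 785.83 / (4186 * 8.37) = 0.02243 kg/s

0.02243 kg/s


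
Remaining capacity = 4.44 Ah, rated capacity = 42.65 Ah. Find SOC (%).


SOC = (remaining / total) * 100 = (4.44 / 42.65) * 100 = 10.41%

10.41%


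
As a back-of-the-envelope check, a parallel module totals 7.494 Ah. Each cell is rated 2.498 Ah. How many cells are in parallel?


n = C_total / C_cell = 7.494 / 2.498 = 3

3


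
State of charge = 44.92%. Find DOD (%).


Complement of SOC: DOD = 100% - 44.92% = 55.08%

55.08%


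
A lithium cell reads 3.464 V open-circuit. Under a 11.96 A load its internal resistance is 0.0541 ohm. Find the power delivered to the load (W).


Step 1: V_terminal = OCV - I*R = 3.464 - 11.96 * 0.0541 = 2.817 V
Step 2: P_out = V_terminal * I = 2.817 * 11.96 = 33.69 W

33.69 W


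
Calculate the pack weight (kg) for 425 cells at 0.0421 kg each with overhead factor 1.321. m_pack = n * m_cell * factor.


m_pack = n * m_cell * overhead = 425 * 0.0421 * 1.321 = 23.64 kg

23.64 kg


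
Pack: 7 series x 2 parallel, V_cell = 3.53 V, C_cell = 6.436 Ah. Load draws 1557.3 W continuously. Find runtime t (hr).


Step 1: E_pack = Ns * V_cell * Np * C_cell = 7 * 3.53 * 2 * 6.436 = 318.07 Wh
Step 2: t = E_pack / P = 318.07 / 1557.3 = 0.2042 hr

0.2042 hr


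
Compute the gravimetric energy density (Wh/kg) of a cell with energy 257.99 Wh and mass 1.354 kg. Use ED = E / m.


ED = E / m = 257.99 / 1.354 = 190.5 Wh/kg

190.5 Wh/kg


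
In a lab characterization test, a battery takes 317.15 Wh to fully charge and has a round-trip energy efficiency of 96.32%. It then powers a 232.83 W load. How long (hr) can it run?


Step 1: E_discharge = eta/100 * E_charge = 96.32/100 * 317.15 = 305.48 Wh
Step 2: t = E_discharge / P = 305.48 / 232.83 = 1.312 hr

1.312 hr


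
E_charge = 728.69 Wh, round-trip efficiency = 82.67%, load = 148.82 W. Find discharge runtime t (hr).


Step 1: E_discharge = eta/100 * E_charge = 82.67/100 * 728.69 = 602.41 Wh
Step 2: t = E_discharge / P = 602.41 / 148.82 = 4.048 hr

4.048 hr


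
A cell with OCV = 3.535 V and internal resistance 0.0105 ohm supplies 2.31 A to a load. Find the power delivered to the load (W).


Step 1: V_terminal = OCV - I*R = 3.535 - 2.31 * 0.0105 = 3.5107 V
Step 2: P_out = V_terminal * I = 3.5107 * 2.31 = 8.110 W

8.110 W


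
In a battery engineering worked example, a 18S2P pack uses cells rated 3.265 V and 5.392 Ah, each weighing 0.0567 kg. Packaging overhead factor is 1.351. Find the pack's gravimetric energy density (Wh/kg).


Step 1: V_pack = 18 * 3.265 = 58.77 V
Step 2: C_pack = 2 * 5.392 = 10.784 Ah
Step 3: E_pack = V_pack * C_pack = 58.77 * 10.784 = 633.78 Wh
Step 4: m_pack = 18 * 2 * 0.0567 * 1.351 = 2.7577 kg
Step 5: ED = E_pack / m_pack = 633.78 / 2.7577 = 229.8 Wh/kg

229.8 Wh/kg


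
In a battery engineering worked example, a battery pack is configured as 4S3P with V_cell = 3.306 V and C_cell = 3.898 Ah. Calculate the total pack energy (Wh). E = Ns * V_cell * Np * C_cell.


E = Ns * Vcell * Np * Ccell = 4 * 3.306 * 3 * 3.898 = 154.6 Wh

154.6 Wh


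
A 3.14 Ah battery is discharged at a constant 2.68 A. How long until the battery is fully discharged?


t = capacity / current = 3.14 / 2.68 = 1.172 hr

1.172 hr


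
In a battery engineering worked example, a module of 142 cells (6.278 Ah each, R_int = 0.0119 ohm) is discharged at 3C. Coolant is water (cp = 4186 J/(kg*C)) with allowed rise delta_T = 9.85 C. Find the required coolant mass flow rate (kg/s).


Step 1: I = 3 * 6.278 = 18.834 A
Step 2: Q_cell = I^2 * R = 18.834^2 * 0.0119 = 4.2212 W
Step 3: Q_total = 142 * 4.2212 = 599.41 W
Step 4: m_dot = Q_total / (cp * dT) = 599.41 / (4186 * 9.85) = 0.01454 kg/s

0.01454 kg/s


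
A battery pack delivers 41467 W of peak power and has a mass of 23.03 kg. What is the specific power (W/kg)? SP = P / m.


Specific power = 41467 W / 23.03 kg = 1801 W/kg

1801 W/kg


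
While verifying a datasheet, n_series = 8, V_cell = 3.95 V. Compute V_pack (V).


V_pack = n * V_cell = 8 * 3.95 = 31.6 V

31.6 V


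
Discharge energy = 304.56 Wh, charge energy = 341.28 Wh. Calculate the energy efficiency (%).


Round-trip efficiency = 304.56/341.28 * 100% = 89.24%

89.24%


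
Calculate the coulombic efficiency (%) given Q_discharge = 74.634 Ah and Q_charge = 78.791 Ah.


Coulombic efficiency = 74.634/78.791 * 100% = 94.72%

94.72%


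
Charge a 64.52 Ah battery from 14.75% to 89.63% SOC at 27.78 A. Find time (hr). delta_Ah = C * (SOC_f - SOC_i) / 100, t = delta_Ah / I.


delta_Ah = 64.52 * (89.63 - 14.75) / 100 = 48.313 Ah
t = delta_Ah / I = 48.313 / 27.78 = 1.739 hr

1.739 hr


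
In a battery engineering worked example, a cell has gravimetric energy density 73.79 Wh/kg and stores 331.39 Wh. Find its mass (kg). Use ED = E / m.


m = E / ED = 331.39 / 73.79 = 4.491 kg

4.491 kg


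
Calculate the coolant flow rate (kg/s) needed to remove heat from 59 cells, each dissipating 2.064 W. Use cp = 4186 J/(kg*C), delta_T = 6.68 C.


Step 1: Total heat Q = 59 * 2.064 W = 121.78 W
Step 2: denom = cp * dT = 4186 * 6.68 = 27962
Step 3: m_dot = 121.78 / 27962 = 0.004355 kg/s

0.004355 kg/s


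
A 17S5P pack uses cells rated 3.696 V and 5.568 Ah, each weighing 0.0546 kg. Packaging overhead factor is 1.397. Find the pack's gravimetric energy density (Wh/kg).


Step 1: V_pack = 17 * 3.696 = 62.832 V
Step 2: C_pack = 5 * 5.568 = 27.84 Ah
Step 3: E_pack = V_pack * C_pack = 62.832 * 27.84 = 1749.2 Wh
Step 4: m_pack = 17 * 5 * 0.0546 * 1.397 = 6.4835 kg
Step 5: ED = E_pack / m_pack = 1749.2 / 6.4835 = 269.8 Wh/kg

269.8 Wh/kg


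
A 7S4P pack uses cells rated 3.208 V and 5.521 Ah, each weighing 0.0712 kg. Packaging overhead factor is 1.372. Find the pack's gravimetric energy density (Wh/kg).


Step 1: V_pack = 7 * 3.208 = 22.456 V
Step 2: C_pack = 4 * 5.521 = 22.084 Ah
Step 3: E_pack = V_pack * C_pack = 22.456 * 22.084 = 495.92 Wh
Step 4: m_pack = 7 * 4 * 0.0712 * 1.372 = 2.7352 kg
Step 5: ED = E_pack / m_pack = 495.92 / 2.7352 = 181.3 Wh/kg

181.3 Wh/kg


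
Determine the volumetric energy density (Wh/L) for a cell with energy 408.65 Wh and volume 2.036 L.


Volumetric ED = 408.65 Wh / 2.036 L = 200.7 Wh/L

200.7 Wh/L


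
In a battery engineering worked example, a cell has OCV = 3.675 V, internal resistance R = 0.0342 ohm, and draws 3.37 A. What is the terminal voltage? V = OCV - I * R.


V = OCV - I*R = 3.675 - 3.37 * 0.0342 = 3.560 V

3.560 V


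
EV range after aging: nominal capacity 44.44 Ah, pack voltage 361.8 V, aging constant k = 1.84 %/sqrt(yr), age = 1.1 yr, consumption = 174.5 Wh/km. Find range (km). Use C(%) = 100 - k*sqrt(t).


Step 1: capacity retention = 100 - 1.84 * sqrt(1.1) = 100 - 1.84 * 1.0488 = 98.07%
Step 2: C_now = 44.44 * 98.07/100 = 43.582 Ah
Step 3: E_pack = V * C_now = 361.8 * 43.582 = 15768 Wh
Step 4: range = E_pack / consumption = 15768 / 174.5 = 90.36 km

90.36 km


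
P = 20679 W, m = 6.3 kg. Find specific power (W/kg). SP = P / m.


SP = P / m = 20679 / 6.3 = 3282 W/kg

3282 W/kg


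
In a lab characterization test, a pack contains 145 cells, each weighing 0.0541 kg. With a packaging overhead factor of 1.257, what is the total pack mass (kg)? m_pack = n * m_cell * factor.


m_pack = n * m_cell * overhead = 145 * 0.0541 * 1.257 = 9.861 kg

9.861 kg


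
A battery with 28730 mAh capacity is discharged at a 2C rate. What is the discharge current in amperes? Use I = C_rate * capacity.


Convert: capacity = 28730 mAh = 28.73 Ah
At 2C: I = 2 * 28.73 Ah = 57.46 A

57.46 A


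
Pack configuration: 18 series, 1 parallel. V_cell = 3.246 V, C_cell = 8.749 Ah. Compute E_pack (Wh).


V_pack = 18 * 3.246 = 58.428 V
C_pack = 1 * 8.749 = 8.749 Ah
E = V_pack * C_pack = 58.428 * 8.749 = 511.2 Wh

511.2 Wh


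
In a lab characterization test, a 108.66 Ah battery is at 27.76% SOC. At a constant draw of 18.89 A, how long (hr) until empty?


Step 1: remaining = SOC/100 * C_total = 27.76/100 * 108.66 = 30.164 Ah
Step 2: t = remaining / I = 30.164 / 18.89 = 1.597 hr

1.597 hr


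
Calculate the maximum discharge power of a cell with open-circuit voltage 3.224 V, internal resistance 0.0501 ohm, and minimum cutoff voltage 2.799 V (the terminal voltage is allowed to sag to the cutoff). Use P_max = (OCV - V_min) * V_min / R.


dV = OCV - V_min = 0.425 V (so I_max = dV / R)
P_max = dV * V_min / R = 0.425 * 2.799 / 0.0501 = 23.74 W

23.74 W


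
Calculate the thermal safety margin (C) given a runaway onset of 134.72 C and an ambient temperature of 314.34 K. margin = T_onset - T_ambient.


Convert: T_ambient = 314.34 K = 41.19 C
margin = 134.72 - 41.19 = 93.53 C

93.53 C


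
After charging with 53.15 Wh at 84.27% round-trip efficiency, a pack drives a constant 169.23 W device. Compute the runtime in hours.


Step 1: E_discharge = eta/100 * E_charge = 84.27/100 * 53.15 = 44.79 Wh
Step 2: t = E_discharge / P = 44.79 / 169.23 = 0.2647 hr

0.2647 hr


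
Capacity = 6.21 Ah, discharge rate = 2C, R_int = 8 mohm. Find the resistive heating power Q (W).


Convert: R = 8 mohm = 0.008 ohm
Step 1: I = C_rate * capacity = 2 * 6.21 = 12.42 A
Step 2: Q = I^2 * R = 12.42^2 * 0.008 = 154.26 * 0.008 = 1.234 W

1.234 W


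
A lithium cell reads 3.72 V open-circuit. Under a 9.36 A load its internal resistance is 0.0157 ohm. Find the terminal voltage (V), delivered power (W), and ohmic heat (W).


Step 1: V_terminal = OCV - I*R = 3.72 - 9.36 * 0.0157 = 3.573 V
Step 2: P_out = V_terminal * I = 3.573 * 9.36 = 33.44 W
Step 3: Q = I^2 * R = 9.36^2 * 0.0157 = 1.375 W

V=3.573 V, P=33.44 W, Q=1.375 W


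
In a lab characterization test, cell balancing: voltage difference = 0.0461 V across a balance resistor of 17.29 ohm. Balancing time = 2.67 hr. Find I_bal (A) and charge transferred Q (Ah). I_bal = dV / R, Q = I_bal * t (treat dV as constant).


First, Ohm's law: I_bal = 0.0461 V / 17.29 ohm = 0.0026663 A
Then Q = I * t = 0.0026663 A * 2.67 hr = 0.007119 Ah

I=0.0026663 A, Q=0.007119 Ah


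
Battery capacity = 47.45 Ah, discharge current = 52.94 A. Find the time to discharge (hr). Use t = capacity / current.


Runtime = 47.45 Ah / 52.94 A = 0.8963 hr

0.8963 hr


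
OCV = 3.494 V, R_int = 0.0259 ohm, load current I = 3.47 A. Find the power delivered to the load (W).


Step 1: V_terminal = OCV - I*R = 3.494 - 3.47 * 0.0259 = 3.4041 V
Step 2: P_out = V_terminal * I = 3.4041 * 3.47 = 11.81 W

11.81 W


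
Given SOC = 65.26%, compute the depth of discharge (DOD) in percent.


DOD = 100 - SOC = 100 - 65.26 = 34.74%

34.74%


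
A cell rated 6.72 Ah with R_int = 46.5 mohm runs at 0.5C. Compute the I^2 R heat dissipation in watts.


Convert: R = 46.5 mohm = 0.0465 ohm
Step 1: I = C_rate * capacity = 0.5 * 6.72 = 3.36 A
Step 2: Q = I^2 * R = 3.36^2 * 0.0465 = 11.29 * 0.0465 = 0.5250 W

0.5250 W
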